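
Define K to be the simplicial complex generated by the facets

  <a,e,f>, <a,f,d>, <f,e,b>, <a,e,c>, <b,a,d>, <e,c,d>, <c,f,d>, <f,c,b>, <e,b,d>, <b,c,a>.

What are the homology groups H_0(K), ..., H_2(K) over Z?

H_0 ≅ Z,  H_1 ≅ Z/2Z,  H_2 = 0.

K has 6 vertices, 15 edges, 10 triangles.
rank ∂_0 = 0, rank ∂_1 = 5 ⇒ b_0 = 6 − 0 − 5 = 1; all invariant factors of ∂_1 are 1 so no torsion. So H_0 = Z.
rank ∂_1 = 5, rank ∂_2 = 10 ⇒ b_1 = 15 − 5 − 10 = 0; ∂_2 has invariant factor(s) [2] giving torsion. So H_1 = Z/2Z.
rank ∂_2 = 10, rank ∂_3 = 0 ⇒ b_2 = 10 − 10 − 0 = 0. So H_2 = 0.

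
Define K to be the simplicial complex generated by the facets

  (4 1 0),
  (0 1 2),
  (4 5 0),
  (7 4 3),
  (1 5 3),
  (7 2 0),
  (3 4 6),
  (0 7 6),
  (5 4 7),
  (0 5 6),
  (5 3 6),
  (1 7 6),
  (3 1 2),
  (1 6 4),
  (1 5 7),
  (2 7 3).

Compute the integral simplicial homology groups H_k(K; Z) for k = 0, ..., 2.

We work with the vertex ordering 0 < 1 < 2 < 3 < 4 < 5 < 6 < 7. The simplices of K, each written with vertices in increasing order, are:

  0-simplices (8): [0], [1], [2], [3], [4], [5], [6], [7]
  1-simplices (24): (24 of them)
  2-simplices (16): [0,1,2], [0,1,4], [0,2,7], [0,4,5], [0,5,6], [0,6,7], [1,2,3], [1,3,5], [1,4,6], [1,5,7], [1,6,7], [2,3,7], [3,4,6], [3,4,7], [3,5,6], [4,5,7]

Hence C_0 ≅ Z^8, C_1 ≅ Z^24, C_2 ≅ Z^16.

∂_1: C_1 → C_0 maps an edge to its endpoints' difference, ∂[p,q] = q − p.
This gives a 8×24 integer matrix of rank 7; reducing to Smith normal form yields diagonal entries (1,1,1,1,1,1,1).

Boundary ∂_2: C_2 → C_1 sends each 2-simplex [p,q,r] to [q,r] − [p,r] + [p,q]. For instance
  ∂[3,4,6] = [4,6] − [3,6] + [3,4],
  ∂[0,4,5] = [4,5] − [0,5] + [0,4].
The resulting 24×16 matrix has rank 15, and its Smith normal form has invariant factors (1,1,1,1,1,1,1,1,1,1,1,1,1,1,1).

Reading off H_k = ker ∂_k / im ∂_{k+1}:

  H_0: rank C_0 − rank ∂_1 = 8 − 7 = 1, and the invariant factors of ∂_1 are all 1, so H_0 = Z.
  H_1: rank ker ∂_1 − rank ∂_2 = (24 − 7) − 15 = 2, and the invariant factors of ∂_2 are all 1, so H_1 = Z^2.
  H_2: rank ker ∂_2 − rank ∂_3 = (16 − 15) − 0 = 1, and there is no ∂_3, so H_2 = Z.

(K is a triangulation of the torus T^2.)

H_0 ≅ Z,  H_1 ≅ Z^2,  H_2 ≅ Z.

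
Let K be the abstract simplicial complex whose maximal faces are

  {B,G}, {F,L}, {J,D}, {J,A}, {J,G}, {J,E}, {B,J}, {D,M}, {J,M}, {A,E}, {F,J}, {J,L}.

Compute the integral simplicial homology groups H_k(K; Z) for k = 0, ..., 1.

K has 9 vertices, 12 edges.
rank ∂_0 = 0, rank ∂_1 = 8 ⇒ b_0 = 9 − 0 − 8 = 1; all invariant factors of ∂_1 are 1 so no torsion. So H_0 ≅ Z.
rank ∂_1 = 8, rank ∂_2 = 0 ⇒ b_1 = 12 − 8 − 0 = 4. So H_1 ≅ Z^4.

H_0 ≅ Z,  H_1 ≅ Z^4.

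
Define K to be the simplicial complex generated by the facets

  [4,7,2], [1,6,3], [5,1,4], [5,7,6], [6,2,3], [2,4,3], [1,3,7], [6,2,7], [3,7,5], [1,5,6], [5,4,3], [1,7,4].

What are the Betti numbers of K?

b_0 = 1, b_1 = 0, b_2 = 0.

K has 7 vertices, 18 edges, 12 triangles.
rank ∂_0 = 0, rank ∂_1 = 6 ⇒ b_0 = 7 − 0 − 6 = 1; all invariant factors of ∂_1 are 1 so no torsion. So H_0 ≅ Z.
rank ∂_1 = 6, rank ∂_2 = 12 ⇒ b_1 = 18 − 6 − 12 = 0; ∂_2 has invariant factor(s) [2] giving torsion. So H_1 ≅ Z/2.
rank ∂_2 = 12, rank ∂_3 = 0 ⇒ b_2 = 12 − 12 − 0 = 0. So H_2 ≅ 0.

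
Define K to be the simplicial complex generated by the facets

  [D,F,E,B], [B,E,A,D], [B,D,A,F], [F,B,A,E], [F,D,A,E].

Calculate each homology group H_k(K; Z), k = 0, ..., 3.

We work with the vertex ordering A < B < D < E < F. The simplices of K, each written with vertices in increasing order, are:

  0-simplices (5): A, B, D, E, F
  1-simplices (10): AB, AD, AE, AF, BD, BE, BF, DE, DF, EF
  2-simplices (10): ABD, ABE, ABF, ADE, ADF, AEF, BDE, BDF, BEF, DEF
  3-simplices (5): ABDE, ABDF, ABEF, ADEF, BDEF

Hence C_0 ≅ Z^5, C_1 ≅ Z^10, C_2 ≅ Z^10, C_3 ≅ Z^5.

∂_1: C_1 → C_0 sends each edge [p,q] (with p < q) to q − p. For instance
  ∂DF = F − D.
The resulting 5×10 matrix has rank 4, and its Smith normal form has invariant factors (1,1,1,1).

∂_2: C_2 → C_1 sends each 2-simplex [p,q,r] to [q,r] − [p,r] + [p,q]. For instance
  ∂ADF = DF − AF + AD,
  ∂ABD = BD − AD + AB.
As a 10×10 matrix over Z this has rank 6, with invariant factors (1,1,1,1,1,1).

The boundary map ∂_3: C_3 → C_2 sends each 3-simplex σ to the alternating sum Σ_i (−1)^i (σ with its i-th vertex removed). For instance
  ∂ADEF = DEF − AEF + ADF − ADE,
  ∂ABDE = BDE − ADE + ABE − ABD.
The resulting 10×5 matrix has rank 4, and its Smith normal form has invariant factors (1,1,1,1).

Reading off H_k = ker ∂_k / im ∂_{k+1}:

  H_0: rank C_0 − rank ∂_1 = 5 − 4 = 1, and the invariant factors of ∂_1 are all 1, so H_0 ≅ Z.
  H_1: rank ker ∂_1 − rank ∂_2 = (10 − 4) − 6 = 0, and the invariant factors of ∂_2 are all 1, so H_1 ≅ 0.
  H_2: rank ker ∂_2 − rank ∂_3 = (10 − 6) − 4 = 0, and the invariant factors of ∂_3 are all 1, so H_2 ≅ 0.
  H_3: rank ker ∂_3 − rank ∂_4 = (5 − 4) − 0 = 1, and there is no ∂_4, so H_3 ≅ Z.

H_0 = Z,  H_1 = 0,  H_2 = 0,  H_3 = Z.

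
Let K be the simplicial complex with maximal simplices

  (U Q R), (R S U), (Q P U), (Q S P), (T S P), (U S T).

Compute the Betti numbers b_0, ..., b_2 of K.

b_0 = 1, b_1 = 1, b_2 = 0.

Order the vertices as P < Q < R < S < T < U. Listing each simplex with vertices in this order, K has dimension 2 with simplices:

  0-simplices (6): P, Q, R, S, T, U
  1-simplices (12): PQ, PS, PT, PU, QR, QS, QU, RS, RU, ST, SU, TU
  2-simplices (6): PQS, PQU, PST, QRU, RSU, STU

giving chain groups C_0 ≅ Z^6, C_1 ≅ Z^12, C_2 ≅ Z^6.

Boundary ∂_1: C_1 → C_0 is given by ∂[p,q] = [q] − [p].
The 6×12 boundary matrix has rank 5 and Smith normal form diag(1,1,1,1,1).

∂_2: C_2 → C_1 maps a triangle to the signed sum of its edges. For instance
  ∂PQU = QU − PU + PQ,
  ∂STU = TU − SU + ST.
This gives a 12×6 integer matrix of rank 6; reducing to Smith normal form yields diagonal entries (1,1,1,1,1,1).

From H_k ≅ ker(∂_k) / im(∂_{k+1}) we obtain:

  H_0: rank C_0 − rank ∂_1 = 6 − 5 = 1, and the invariant factors of ∂_1 are all 1, so H_0 = Z.
  H_1: rank ker ∂_1 − rank ∂_2 = (12 − 5) − 6 = 1, and the invariant factors of ∂_2 are all 1, so H_1 = Z.
  H_2: rank ker ∂_2 − rank ∂_3 = (6 − 6) − 0 = 0, and there is no ∂_3, so H_2 = 0.

As a check, the Euler characteristic is 6 − 12 + 6 = 0, which agrees with 1 − 1 + 0 = 0.
(K is a triangulation of the cylinder S^1 x I.)

Hence the Betti numbers are b_0 = 1, b_1 = 1, b_2 = 0.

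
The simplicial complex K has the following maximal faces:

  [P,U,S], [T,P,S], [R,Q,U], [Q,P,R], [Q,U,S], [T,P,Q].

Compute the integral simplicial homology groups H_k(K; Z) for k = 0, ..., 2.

H_0 ≅ Z,  H_1 ≅ Z,  H_2 = 0.

K has 6 vertices, 12 edges, 6 triangles.
rank ∂_0 = 0, rank ∂_1 = 5 ⇒ b_0 = 6 − 0 − 5 = 1; all invariant factors of ∂_1 are 1 so no torsion. So H_0 ≅ Z.
rank ∂_1 = 5, rank ∂_2 = 6 ⇒ b_1 = 12 − 5 − 6 = 1; all invariant factors of ∂_2 are 1 so no torsion. So H_1 ≅ Z.
rank ∂_2 = 6, rank ∂_3 = 0 ⇒ b_2 = 6 − 6 − 0 = 0. So H_2 ≅ 0.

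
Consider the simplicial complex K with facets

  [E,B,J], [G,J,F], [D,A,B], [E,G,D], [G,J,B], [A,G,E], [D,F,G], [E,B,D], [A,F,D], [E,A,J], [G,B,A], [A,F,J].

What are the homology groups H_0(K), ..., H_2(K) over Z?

Order the vertices as A < B < D < E < F < G < J. Listing each simplex with vertices in this order, K has dimension 2 with simplices:

  0-simplices (7): A, B, D, E, F, G, J
  1-simplices (18): AB, AD, AE, AF, AG, AJ, BD, BE, BG, BJ, DE, DF, DG, EG, EJ, FG, FJ, GJ
  2-simplices (12): ABD, ABG, ADF, AEG, AEJ, AFJ, BDE, BEJ, BGJ, DEG, DFG, FGJ

so the chain groups are C_0 ≅ Z^7, C_1 ≅ Z^18, C_2 ≅ Z^12.

The boundary map ∂_1: C_1 → C_0 sends each edge [p,q] (with p < q) to q − p. For instance
  ∂AJ = J − A.
The 7×18 boundary matrix has rank 6 and Smith normal form diag(1,1,1,1,1,1).

Boundary ∂_2: C_2 → C_1 sends each 2-simplex [p,q,r] to [q,r] − [p,r] + [p,q]. For instance
  ∂DEG = EG − DG + DE,
  ∂ABG = BG − AG + AB.
The 18×12 boundary matrix has rank 12 and Smith normal form diag(1,1,1,1,1,1,1,1,1,1,1,2).

Reading off H_k = ker ∂_k / im ∂_{k+1}:

  H_0: rank C_0 − rank ∂_1 = 7 − 6 = 1, and the invariant factors of ∂_1 are all 1, so H_0 ≅ Z.
  H_1: rank ker ∂_1 − rank ∂_2 = (18 − 6) − 12 = 0, and ∂_2 has invariant factor 2 > 1, so H_1 ≅ Z/2.
  H_2: rank ker ∂_2 − rank ∂_3 = (12 − 12) − 0 = 0, and there is no ∂_3, so H_2 ≅ 0.

H_0 = Z,  H_1 = Z/2,  H_2 = 0.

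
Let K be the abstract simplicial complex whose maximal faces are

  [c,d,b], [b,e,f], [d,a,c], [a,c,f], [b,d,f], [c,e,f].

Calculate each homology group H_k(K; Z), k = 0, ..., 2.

H_0 = Z,  H_1 = Z,  H_2 = 0.

We work with the vertex ordering a < b < c < d < e < f. The simplices of K, each written with vertices in increasing order, are:

  0-simplices (6): a, b, c, d, e, f
  1-simplices (12): ac, ad, af, bc, bd, be, bf, cd, ce, cf, df, ef
  2-simplices (6): acd, acf, bcd, bdf, bef, cef

giving chain groups C_0 ≅ Z^6, C_1 ≅ Z^12, C_2 ≅ Z^6.

∂_1: C_1 → C_0 is given by ∂[p,q] = [q] − [p].
As a 6×12 matrix over Z this has rank 5, with invariant factors (1,1,1,1,1).

Boundary ∂_2: C_2 → C_1 acts by ∂[p,q,r] = [q,r] − [p,r] + [p,q]. For instance
  ∂bdf = df − bf + bd,
  ∂acf = cf − af + ac.
As a 12×6 matrix over Z this has rank 6, with invariant factors (1,1,1,1,1,1).

Reading off H_k = ker ∂_k / im ∂_{k+1}:

  H_0: rank C_0 − rank ∂_1 = 6 − 5 = 1, and the invariant factors of ∂_1 are all 1, so H_0 ≅ Z.
  H_1: rank ker ∂_1 − rank ∂_2 = (12 − 5) − 6 = 1, and the invariant factors of ∂_2 are all 1, so H_1 ≅ Z.
  H_2: rank ker ∂_2 − rank ∂_3 = (6 − 6) − 0 = 0, and there is no ∂_3, so H_2 ≅ 0.

(K is a triangulation of the cylinder S^1 x I.)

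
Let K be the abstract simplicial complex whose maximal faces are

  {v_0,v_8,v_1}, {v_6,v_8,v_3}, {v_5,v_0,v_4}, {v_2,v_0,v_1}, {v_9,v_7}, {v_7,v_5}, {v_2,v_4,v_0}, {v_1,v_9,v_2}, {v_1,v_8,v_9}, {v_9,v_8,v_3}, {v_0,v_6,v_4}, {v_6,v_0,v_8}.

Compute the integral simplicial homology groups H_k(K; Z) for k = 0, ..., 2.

H_0 ≅ Z,  H_1 ≅ Z,  H_2 = 0.

Take the total order v_0 < v_1 < v_2 < v_3 < v_4 < v_5 < v_6 < v_7 < v_8 < v_9 on the vertex set. Then K (dimension 2) consists of the simplices:

  0-simplices (10): [v_0], [v_1], [v_2], [v_3], [v_4], [v_5], [v_6], [v_7], [v_8], [v_9]
  1-simplices (20): (20 of them)
  2-simplices (10): [v_0,v_1,v_2], [v_0,v_1,v_8], [v_0,v_2,v_4], [v_0,v_4,v_5], [v_0,v_4,v_6], [v_0,v_6,v_8], [v_1,v_2,v_9], [v_1,v_8,v_9], [v_3,v_6,v_8], [v_3,v_8,v_9]

Hence C_0 ≅ Z^10, C_1 ≅ Z^20, C_2 ≅ Z^10.

∂_1: C_1 → C_0 sends each edge [p,q] (with p < q) to q − p. For instance
  ∂[v_2,v_9] = [v_9] − [v_2].
This gives a 10×20 integer matrix of rank 9; reducing to Smith normal form yields diagonal entries (1,1,1,1,1,1,1,1,1).

The boundary map ∂_2: C_2 → C_1 maps a triangle to the signed sum of its edges. For instance
  ∂[v_0,v_4,v_6] = [v_4,v_6] − [v_0,v_6] + [v_0,v_4],
  ∂[v_1,v_2,v_9] = [v_2,v_9] − [v_1,v_9] + [v_1,v_2].
This gives a 20×10 integer matrix of rank 10; reducing to Smith normal form yields diagonal entries (1,1,1,1,1,1,1,1,1,1).

Computing H_k = (kernel of ∂_k) / (image of ∂_{k+1}):

  H_0: rank C_0 − rank ∂_1 = 10 − 9 = 1, and the invariant factors of ∂_1 are all 1, so H_0 = Z.
  H_1: rank ker ∂_1 − rank ∂_2 = (20 − 9) − 10 = 1, and the invariant factors of ∂_2 are all 1, so H_1 = Z.
  H_2: rank ker ∂_2 − rank ∂_3 = (10 − 10) − 0 = 0, and there is no ∂_3, so H_2 = 0.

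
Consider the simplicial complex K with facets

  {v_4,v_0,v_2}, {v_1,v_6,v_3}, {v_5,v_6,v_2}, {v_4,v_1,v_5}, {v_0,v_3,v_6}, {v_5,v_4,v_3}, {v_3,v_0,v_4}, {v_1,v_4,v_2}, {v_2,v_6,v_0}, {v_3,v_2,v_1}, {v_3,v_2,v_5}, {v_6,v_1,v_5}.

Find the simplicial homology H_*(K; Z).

Take the total order v_0 < v_1 < v_2 < v_3 < v_4 < v_5 < v_6 on the vertex set. Then K (dimension 2) consists of the simplices:

  0-simplices (7): [v_0], [v_1], [v_2], [v_3], [v_4], [v_5], [v_6]
  1-simplices (18): (18 of them)
  2-simplices (12): (12 of them)

Hence C_0 ≅ Z^7, C_1 ≅ Z^18, C_2 ≅ Z^12.

Boundary ∂_1: C_1 → C_0 maps an edge to its endpoints' difference, ∂[p,q] = q − p.
As a 7×18 matrix over Z this has rank 6, with invariant factors (1,1,1,1,1,1).

∂_2: C_2 → C_1 maps a triangle to the signed sum of its edges. For instance
  ∂[v_1,v_5,v_6] = [v_5,v_6] − [v_1,v_6] + [v_1,v_5],
  ∂[v_0,v_3,v_4] = [v_3,v_4] − [v_0,v_4] + [v_0,v_3].
This gives a 18×12 integer matrix of rank 12; reducing to Smith normal form yields diagonal entries (1,1,1,1,1,1,1,1,1,1,1,2).

Now H_k = ker ∂_k / im ∂_{k+1}, so:

  H_0: rank C_0 − rank ∂_1 = 7 − 6 = 1, and the invariant factors of ∂_1 are all 1, so H_0 = Z.
  H_1: rank ker ∂_1 − rank ∂_2 = (18 − 6) − 12 = 0, and ∂_2 has invariant factor 2 > 1, so H_1 = Z/2.
  H_2: rank ker ∂_2 − rank ∂_3 = (12 − 12) − 0 = 0, and there is no ∂_3, so H_2 = 0.

(K is a triangulation of the real projective plane RP^2.)

H_0 ≅ Z,  H_1 ≅ Z/2,  H_2 = 0.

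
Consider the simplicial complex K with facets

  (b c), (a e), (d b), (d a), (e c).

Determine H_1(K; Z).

Take the total order a < b < c < d < e on the vertex set. Then K (dimension 1) consists of the simplices:

  0-simplices (5): a, b, c, d, e
  1-simplices (5): ad, ae, bc, bd, ce

Hence C_0 ≅ Z^5, C_1 ≅ Z^5.

Boundary ∂_1: C_1 → C_0 maps an edge to its endpoints' difference, ∂[p,q] = q − p.
The 5×5 boundary matrix has rank 4 and Smith normal form diag(1,1,1,1).

Now H_k = ker ∂_k / im ∂_{k+1}, so:

  H_1: rank ker ∂_1 − rank ∂_2 = (5 − 4) − 0 = 1, and there is no ∂_2, so H_1 = Z.

H_1 ≅ Z.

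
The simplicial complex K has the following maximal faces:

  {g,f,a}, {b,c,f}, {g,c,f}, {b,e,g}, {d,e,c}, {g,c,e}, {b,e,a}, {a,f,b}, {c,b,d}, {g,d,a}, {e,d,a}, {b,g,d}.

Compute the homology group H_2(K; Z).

H_2 ≅ 0.

Order the vertices as a < b < c < d < e < f < g. Listing each simplex with vertices in this order, K has dimension 2 with simplices:

  0-simplices (7): a, b, c, d, e, f, g
  1-simplices (18): ab, ad, ae, af, ag, bc, bd, be, bf, bg, cd, ce, cf, cg, de, dg, eg, fg
  2-simplices (12): abe, abf, ade, adg, afg, bcd, bcf, bdg, beg, cde, ceg, cfg

so the chain groups are C_0 ≅ Z^7, C_1 ≅ Z^18, C_2 ≅ Z^12.

The boundary map ∂_1: C_1 → C_0 is given by ∂[p,q] = [q] − [p]. For instance
  ∂dg = g − d.
The 7×18 boundary matrix has rank 6 and Smith normal form diag(1,1,1,1,1,1).

The boundary map ∂_2: C_2 → C_1 acts by ∂[p,q,r] = [q,r] − [p,r] + [p,q]. For instance
  ∂abf = bf − af + ab,
  ∂bcf = cf − bf + bc.
The resulting 18×12 matrix has rank 12, and its Smith normal form has invariant factors (1,1,1,1,1,1,1,1,1,1,1,2).

Reading off H_k = ker ∂_k / im ∂_{k+1}:

  H_2: rank ker ∂_2 − rank ∂_3 = (12 − 12) − 0 = 0, and there is no ∂_3, so H_2 = 0.

(K is a triangulation of the real projective plane RP^2.)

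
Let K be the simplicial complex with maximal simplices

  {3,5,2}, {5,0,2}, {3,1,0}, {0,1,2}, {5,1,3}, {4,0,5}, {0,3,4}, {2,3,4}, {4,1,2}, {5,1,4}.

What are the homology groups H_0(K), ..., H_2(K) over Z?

H_0 = Z,  H_1 = Z/2Z,  H_2 = 0.

We work with the vertex ordering 0 < 1 < 2 < 3 < 4 < 5. The simplices of K, each written with vertices in increasing order, are:

  0-simplices (6): [0], [1], [2], [3], [4], [5]
  1-simplices (15): [0,1], [0,2], [0,3], [0,4], [0,5], [1,2], [1,3], [1,4], [1,5], [2,3], [2,4], [2,5], [3,4], [3,5], [4,5]
  2-simplices (10): [0,1,2], [0,1,3], [0,2,5], [0,3,4], [0,4,5], [1,2,4], [1,3,5], [1,4,5], [2,3,4], [2,3,5]

giving chain groups C_0 ≅ Z^6, C_1 ≅ Z^15, C_2 ≅ Z^10.

∂_1: C_1 → C_0 is given by ∂[p,q] = [q] − [p]. For instance
  ∂[1,4] = [4] − [1].
The resulting 6×15 matrix has rank 5, and its Smith normal form has invariant factors (1,1,1,1,1).

∂_2: C_2 → C_1 maps a triangle to the signed sum of its edges. For instance
  ∂[0,1,3] = [1,3] − [0,3] + [0,1],
  ∂[1,3,5] = [3,5] − [1,5] + [1,3].
The 15×10 boundary matrix has rank 10 and Smith normal form diag(1,1,1,1,1,1,1,1,1,2).

From H_k ≅ ker(∂_k) / im(∂_{k+1}) we obtain:

  H_0: rank C_0 − rank ∂_1 = 6 − 5 = 1, and the invariant factors of ∂_1 are all 1, so H_0 ≅ Z.
  H_1: rank ker ∂_1 − rank ∂_2 = (15 − 5) − 10 = 0, and ∂_2 has invariant factor 2 > 1, so H_1 ≅ Z/2Z.
  H_2: rank ker ∂_2 − rank ∂_3 = (10 − 10) − 0 = 0, and there is no ∂_3, so H_2 ≅ 0.

As a check, the Euler characteristic is 6 − 15 + 10 = 1, which agrees with 1 − 0 + 0 = 1.
(K is a triangulation of the real projective plane RP^2.)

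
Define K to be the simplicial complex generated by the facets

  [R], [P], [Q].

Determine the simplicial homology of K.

H_0 = Z^3.

Take the total order P < Q < R on the vertex set. Then K (dimension 0) consists of the simplices:

  0-simplices (3): P, Q, R

giving chain groups C_0 ≅ Z^3.

Computing H_k = (kernel of ∂_k) / (image of ∂_{k+1}):

  H_0: rank C_0 − rank ∂_1 = 3 − 0 = 3, and there is no ∂_1, so H_0 = Z^3.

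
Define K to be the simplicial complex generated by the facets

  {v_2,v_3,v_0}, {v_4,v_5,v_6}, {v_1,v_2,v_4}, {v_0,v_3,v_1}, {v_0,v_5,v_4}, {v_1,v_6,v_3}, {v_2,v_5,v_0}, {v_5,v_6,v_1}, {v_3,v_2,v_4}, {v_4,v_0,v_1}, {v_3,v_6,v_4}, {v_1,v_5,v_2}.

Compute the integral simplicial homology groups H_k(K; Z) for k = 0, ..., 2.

H_0 ≅ Z,  H_1 ≅ Z/2,  H_2 = 0.

Order the vertices as v_0 < v_1 < v_2 < v_3 < v_4 < v_5 < v_6. Listing each simplex with vertices in this order, K has dimension 2 with simplices:

  0-simplices (7): [v_0], [v_1], [v_2], [v_3], [v_4], [v_5], [v_6]
  1-simplices (18): (18 of them)
  2-simplices (12): (12 of them)

Hence C_0 ≅ Z^7, C_1 ≅ Z^18, C_2 ≅ Z^12.

∂_1: C_1 → C_0 is given by ∂[p,q] = [q] − [p].
This gives a 7×18 integer matrix of rank 6; reducing to Smith normal form yields diagonal entries (1,1,1,1,1,1).

Boundary ∂_2: C_2 → C_1 sends each 2-simplex [p,q,r] to [q,r] − [p,r] + [p,q]. For instance
  ∂[v_0,v_2,v_5] = [v_2,v_5] − [v_0,v_5] + [v_0,v_2],
  ∂[v_3,v_4,v_6] = [v_4,v_6] − [v_3,v_6] + [v_3,v_4].
As a 18×12 matrix over Z this has rank 12, with invariant factors (1,1,1,1,1,1,1,1,1,1,1,2).

From H_k ≅ ker(∂_k) / im(∂_{k+1}) we obtain:

  H_0: rank C_0 − rank ∂_1 = 7 − 6 = 1, and the invariant factors of ∂_1 are all 1, so H_0 = Z.
  H_1: rank ker ∂_1 − rank ∂_2 = (18 − 6) − 12 = 0, and ∂_2 has invariant factor 2 > 1, so H_1 = Z/2.
  H_2: rank ker ∂_2 − rank ∂_3 = (12 − 12) − 0 = 0, and there is no ∂_3, so H_2 = 0.

As a check, the Euler characteristic is 7 − 18 + 12 = 1, which agrees with 1 − 0 + 0 = 1.
(K is a triangulation of the real projective plane RP^2.)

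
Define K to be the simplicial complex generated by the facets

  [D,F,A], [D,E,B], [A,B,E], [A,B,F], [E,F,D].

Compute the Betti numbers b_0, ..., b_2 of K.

We work with the vertex ordering A < B < D < E < F. The simplices of K, each written with vertices in increasing order, are:

  0-simplices (5): A, B, D, E, F
  1-simplices (10): AB, AD, AE, AF, BD, BE, BF, DE, DF, EF
  2-simplices (5): ABE, ABF, ADF, BDE, DEF

giving chain groups C_0 ≅ Z^5, C_1 ≅ Z^10, C_2 ≅ Z^5.

Boundary ∂_1: C_1 → C_0 is given by ∂[p,q] = [q] − [p]. For instance
  ∂AF = F − A.
This gives a 5×10 integer matrix of rank 4; reducing to Smith normal form yields diagonal entries (1,1,1,1).

The boundary map ∂_2: C_2 → C_1 sends each 2-simplex [p,q,r] to [q,r] − [p,r] + [p,q]. For instance
  ∂ABE = BE − AE + AB,
  ∂BDE = DE − BE + BD.
As a 10×5 matrix over Z this has rank 5, with invariant factors (1,1,1,1,1).

Now H_k = ker ∂_k / im ∂_{k+1}, so:

  H_0: rank C_0 − rank ∂_1 = 5 − 4 = 1, and the invariant factors of ∂_1 are all 1, so H_0 = Z.
  H_1: rank ker ∂_1 − rank ∂_2 = (10 − 4) − 5 = 1, and the invariant factors of ∂_2 are all 1, so H_1 = Z.
  H_2: rank ker ∂_2 − rank ∂_3 = (5 − 5) − 0 = 0, and there is no ∂_3, so H_2 = 0.

As a check, the Euler characteristic is 5 − 10 + 5 = 0, which agrees with 1 − 1 + 0 = 0.

Hence the Betti numbers are b_0 = 1, b_1 = 1, b_2 = 0.

b_0 = 1, b_1 = 1, b_2 = 0.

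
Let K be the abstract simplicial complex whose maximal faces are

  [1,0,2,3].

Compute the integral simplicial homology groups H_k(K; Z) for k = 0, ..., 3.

Order the vertices as 0 < 1 < 2 < 3. Listing each simplex with vertices in this order, K has dimension 3 with simplices:

  0-simplices (4): [0], [1], [2], [3]
  1-simplices (6): [0,1], [0,2], [0,3], [1,2], [1,3], [2,3]
  2-simplices (4): [0,1,2], [0,1,3], [0,2,3], [1,2,3]
  3-simplices (1): [0,1,2,3]

giving chain groups C_0 ≅ Z^4, C_1 ≅ Z^6, C_2 ≅ Z^4, C_3 ≅ Z^1.

∂_1: C_1 → C_0 is given by ∂[p,q] = [q] − [p]. For instance
  ∂[0,3] = [3] − [0].
As a 4×6 matrix over Z this has rank 3, with invariant factors (1,1,1).

The boundary map ∂_2: C_2 → C_1 sends each 2-simplex [p,q,r] to [q,r] − [p,r] + [p,q]. For instance
  ∂[1,2,3] = [2,3] − [1,3] + [1,2],
  ∂[0,1,2] = [1,2] − [0,2] + [0,1].
The resulting 6×4 matrix has rank 3, and its Smith normal form has invariant factors (1,1,1).

Boundary ∂_3: C_3 → C_2 sends each 3-simplex σ to the alternating sum Σ_i (−1)^i (σ with its i-th vertex removed). For instance
  ∂[0,1,2,3] = [1,2,3] − [0,2,3] + [0,1,3] − [0,1,2].
As a 4×1 matrix over Z this has rank 1, with invariant factors (1).

From H_k ≅ ker(∂_k) / im(∂_{k+1}) we obtain:

  H_0: rank C_0 − rank ∂_1 = 4 − 3 = 1, and the invariant factors of ∂_1 are all 1, so H_0 = Z.
  H_1: rank ker ∂_1 − rank ∂_2 = (6 − 3) − 3 = 0, and the invariant factors of ∂_2 are all 1, so H_1 = 0.
  H_2: rank ker ∂_2 − rank ∂_3 = (4 − 3) − 1 = 0, and the invariant factors of ∂_3 are all 1, so H_2 = 0.
  H_3: rank ker ∂_3 − rank ∂_4 = (1 − 1) − 0 = 0, and there is no ∂_4, so H_3 = 0.

As a check, the Euler characteristic is 4 − 6 + 4 − 1 = 1, which agrees with 1 − 0 + 0 − 0 = 1.

H_0 = Z,  H_1 = 0,  H_2 = 0,  H_3 = 0.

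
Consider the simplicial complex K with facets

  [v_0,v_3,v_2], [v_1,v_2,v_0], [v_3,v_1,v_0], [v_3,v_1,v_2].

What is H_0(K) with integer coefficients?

K has 4 vertices, 6 edges, 4 triangles.
rank ∂_0 = 0, rank ∂_1 = 3 ⇒ b_0 = 4 − 0 − 3 = 1; all invariant factors of ∂_1 are 1 so no torsion. So H_0 = Z.

H_0 = Z.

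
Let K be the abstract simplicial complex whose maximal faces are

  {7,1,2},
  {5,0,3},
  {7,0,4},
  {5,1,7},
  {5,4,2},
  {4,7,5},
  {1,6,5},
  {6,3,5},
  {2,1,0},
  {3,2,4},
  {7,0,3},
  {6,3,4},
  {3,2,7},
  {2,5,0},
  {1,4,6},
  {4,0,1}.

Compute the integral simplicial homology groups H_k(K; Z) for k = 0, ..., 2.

Order the vertices as 0 < 1 < 2 < 3 < 4 < 5 < 6 < 7. Listing each simplex with vertices in this order, K has dimension 2 with simplices:

  0-simplices (8): [0], [1], [2], [3], [4], [5], [6], [7]
  1-simplices (24): (24 of them)
  2-simplices (16): [0,1,2], [0,1,4], [0,2,5], [0,3,5], [0,3,7], [0,4,7], [1,2,7], [1,4,6], [1,5,6], [1,5,7], [2,3,4], [2,3,7], [2,4,5], [3,4,6], [3,5,6], [4,5,7]

Hence C_0 ≅ Z^8, C_1 ≅ Z^24, C_2 ≅ Z^16.

∂_1: C_1 → C_0 maps an edge to its endpoints' difference, ∂[p,q] = q − p. For instance
  ∂[4,5] = [5] − [4].
This gives a 8×24 integer matrix of rank 7; reducing to Smith normal form yields diagonal entries (1,1,1,1,1,1,1).

The boundary map ∂_2: C_2 → C_1 maps a triangle to the signed sum of its edges. For instance
  ∂[2,3,4] = [3,4] − [2,4] + [2,3],
  ∂[3,5,6] = [5,6] − [3,6] + [3,5].
This gives a 24×16 integer matrix of rank 15; reducing to Smith normal form yields diagonal entries (1,1,1,1,1,1,1,1,1,1,1,1,1,1,1).

Now H_k = ker ∂_k / im ∂_{k+1}, so:

  H_0: rank C_0 − rank ∂_1 = 8 − 7 = 1, and the invariant factors of ∂_1 are all 1, so H_0 = Z.
  H_1: rank ker ∂_1 − rank ∂_2 = (24 − 7) − 15 = 2, and the invariant factors of ∂_2 are all 1, so H_1 = Z^2.
  H_2: rank ker ∂_2 − rank ∂_3 = (16 − 15) − 0 = 1, and there is no ∂_3, so H_2 = Z.

(K is a triangulation of the torus T^2.)

H_0 ≅ Z,  H_1 ≅ Z^2,  H_2 ≅ Z.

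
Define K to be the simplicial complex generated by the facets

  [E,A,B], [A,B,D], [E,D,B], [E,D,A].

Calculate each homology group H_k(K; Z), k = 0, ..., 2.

H_0 ≅ Z,  H_1 = 0,  H_2 ≅ Z.

Order the vertices as A < B < D < E. Listing each simplex with vertices in this order, K has dimension 2 with simplices:

  0-simplices (4): A, B, D, E
  1-simplices (6): AB, AD, AE, BD, BE, DE
  2-simplices (4): ABD, ABE, ADE, BDE

giving chain groups C_0 ≅ Z^4, C_1 ≅ Z^6, C_2 ≅ Z^4.

Boundary ∂_1: C_1 → C_0 sends each edge [p,q] (with p < q) to q − p.
The 4×6 boundary matrix has rank 3 and Smith normal form diag(1,1,1).

∂_2: C_2 → C_1 acts by ∂[p,q,r] = [q,r] − [p,r] + [p,q]. For instance
  ∂ABD = BD − AD + AB,
  ∂BDE = DE − BE + BD.
This gives a 6×4 integer matrix of rank 3; reducing to Smith normal form yields diagonal entries (1,1,1).

Now H_k = ker ∂_k / im ∂_{k+1}, so:

  H_0: rank C_0 − rank ∂_1 = 4 − 3 = 1, and the invariant factors of ∂_1 are all 1, so H_0 ≅ Z.
  H_1: rank ker ∂_1 − rank ∂_2 = (6 − 3) − 3 = 0, and the invariant factors of ∂_2 are all 1, so H_1 ≅ 0.
  H_2: rank ker ∂_2 − rank ∂_3 = (4 − 3) − 0 = 1, and there is no ∂_3, so H_2 ≅ Z.

(K is a triangulation of the 2-sphere S^2.)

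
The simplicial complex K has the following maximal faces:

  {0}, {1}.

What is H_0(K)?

H_0 = Z^2.

K has 2 vertices.
rank ∂_0 = 0, rank ∂_1 = 0 ⇒ b_0 = 2 − 0 − 0 = 2. So H_0 ≅ Z^2.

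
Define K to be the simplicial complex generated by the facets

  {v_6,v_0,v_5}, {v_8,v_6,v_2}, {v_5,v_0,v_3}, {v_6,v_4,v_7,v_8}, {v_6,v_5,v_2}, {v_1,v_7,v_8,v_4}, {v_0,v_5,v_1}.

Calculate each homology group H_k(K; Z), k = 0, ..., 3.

H_0 ≅ Z,  H_1 ≅ Z,  H_2 = 0,  H_3 = 0.

K has 9 vertices, 19 edges, 12 triangles, 2 3-simplices.
rank ∂_0 = 0, rank ∂_1 = 8 ⇒ b_0 = 9 − 0 − 8 = 1; all invariant factors of ∂_1 are 1 so no torsion. So H_0 ≅ Z.
rank ∂_1 = 8, rank ∂_2 = 10 ⇒ b_1 = 19 − 8 − 10 = 1; all invariant factors of ∂_2 are 1 so no torsion. So H_1 ≅ Z.
rank ∂_2 = 10, rank ∂_3 = 2 ⇒ b_2 = 12 − 10 − 2 = 0; all invariant factors of ∂_3 are 1 so no torsion. So H_2 ≅ 0.
rank ∂_3 = 2, rank ∂_4 = 0 ⇒ b_3 = 2 − 2 − 0 = 0. So H_3 ≅ 0.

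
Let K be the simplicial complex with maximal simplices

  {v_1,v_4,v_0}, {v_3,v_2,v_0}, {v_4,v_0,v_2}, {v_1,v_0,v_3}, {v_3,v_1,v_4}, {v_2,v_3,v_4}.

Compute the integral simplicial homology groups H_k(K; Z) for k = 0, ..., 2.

K has 5 vertices, 9 edges, 6 triangles.
rank ∂_0 = 0, rank ∂_1 = 4 ⇒ b_0 = 5 − 0 − 4 = 1; all invariant factors of ∂_1 are 1 so no torsion. So H_0 ≅ Z.
rank ∂_1 = 4, rank ∂_2 = 5 ⇒ b_1 = 9 − 4 − 5 = 0; all invariant factors of ∂_2 are 1 so no torsion. So H_1 ≅ 0.
rank ∂_2 = 5, rank ∂_3 = 0 ⇒ b_2 = 6 − 5 − 0 = 1. So H_2 ≅ Z.

H_0 ≅ Z,  H_1 = 0,  H_2 ≅ Z.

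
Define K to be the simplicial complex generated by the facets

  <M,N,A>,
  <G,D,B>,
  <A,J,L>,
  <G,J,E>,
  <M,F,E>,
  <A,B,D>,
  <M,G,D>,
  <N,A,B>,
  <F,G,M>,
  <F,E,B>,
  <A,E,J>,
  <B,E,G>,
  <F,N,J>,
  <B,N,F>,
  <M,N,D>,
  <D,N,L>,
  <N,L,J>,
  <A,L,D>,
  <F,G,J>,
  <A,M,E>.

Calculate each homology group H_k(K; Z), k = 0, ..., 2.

Take the total order A < B < D < E < F < G < J < L < M < N on the vertex set. Then K (dimension 2) consists of the simplices:

  0-simplices (10): A, B, D, E, F, G, J, L, M, N
  1-simplices (30): AB, AD, AE, AJ, AL, AM, AN, BD, BE, BF, BG, BN, DG, DL, DM, DN, EF, EG, EJ, EM, FG, FJ, FM, FN, GJ, GM, JL, JN, LN, MN
  2-simplices (20): ABD, ABN, ADL, AEJ, AEM, AJL, AMN, BDG, BEF, BEG, BFN, DGM, DLN, DMN, EFM, EGJ, FGJ, FGM, FJN, JLN

giving chain groups C_0 ≅ Z^10, C_1 ≅ Z^30, C_2 ≅ Z^20.

∂_1: C_1 → C_0 sends each edge [p,q] (with p < q) to q − p.
This gives a 10×30 integer matrix of rank 9; reducing to Smith normal form yields diagonal entries (1,1,1,1,1,1,1,1,1).

The boundary map ∂_2: C_2 → C_1 sends each 2-simplex [p,q,r] to [q,r] − [p,r] + [p,q]. For instance
  ∂FGM = GM − FM + FG,
  ∂BFN = FN − BN + BF.
The 30×20 boundary matrix has rank 20 and Smith normal form diag(1,1,1,1,1,1,1,1,1,1,1,1,1,1,1,1,1,1,1,2).

Now H_k = ker ∂_k / im ∂_{k+1}, so:

  H_0: rank C_0 − rank ∂_1 = 10 − 9 = 1, and the invariant factors of ∂_1 are all 1, so H_0 ≅ Z.
  H_1: rank ker ∂_1 − rank ∂_2 = (30 − 9) − 20 = 1, and ∂_2 has invariant factor 2 > 1, so H_1 ≅ Z ⊕ Z/2.
  H_2: rank ker ∂_2 − rank ∂_3 = (20 − 20) − 0 = 0, and there is no ∂_3, so H_2 ≅ 0.

As a check, the Euler characteristic is 10 − 30 + 20 = 0, which agrees with 1 − 1 + 0 = 0.

H_0 ≅ Z,  H_1 ≅ Z ⊕ Z/2,  H_2 = 0.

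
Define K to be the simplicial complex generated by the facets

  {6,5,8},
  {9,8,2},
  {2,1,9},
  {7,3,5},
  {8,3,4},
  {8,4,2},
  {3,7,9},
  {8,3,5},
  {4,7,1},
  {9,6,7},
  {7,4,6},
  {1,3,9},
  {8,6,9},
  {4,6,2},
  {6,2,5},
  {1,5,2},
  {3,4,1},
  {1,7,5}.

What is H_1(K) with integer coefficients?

H_1 = Z ⊕ Z/2Z.

Take the total order 1 < 2 < 3 < 4 < 5 < 6 < 7 < 8 < 9 on the vertex set. Then K (dimension 2) consists of the simplices:

  0-simplices (9): [1], [2], [3], [4], [5], [6], [7], [8], [9]
  1-simplices (27): (27 of them)
  2-simplices (18): [1,2,5], [1,2,9], [1,3,4], [1,3,9], [1,4,7], [1,5,7], [2,4,6], [2,4,8], [2,5,6], [2,8,9], [3,4,8], [3,5,7], [3,5,8], [3,7,9], [4,6,7], [5,6,8], [6,7,9], [6,8,9]

so the chain groups are C_0 ≅ Z^9, C_1 ≅ Z^27, C_2 ≅ Z^18.

The boundary map ∂_1: C_1 → C_0 maps an edge to its endpoints' difference, ∂[p,q] = q − p. For instance
  ∂[3,4] = [4] − [3].
As a 9×27 matrix over Z this has rank 8, with invariant factors (1,1,1,1,1,1,1,1).

The boundary map ∂_2: C_2 → C_1 acts by ∂[p,q,r] = [q,r] − [p,r] + [p,q]. For instance
  ∂[6,8,9] = [8,9] − [6,9] + [6,8],
  ∂[1,2,5] = [2,5] − [1,5] + [1,2].
This gives a 27×18 integer matrix of rank 18; reducing to Smith normal form yields diagonal entries (1,1,1,1,1,1,1,1,1,1,1,1,1,1,1,1,1,2).

Reading off H_k = ker ∂_k / im ∂_{k+1}:

  H_1: rank ker ∂_1 − rank ∂_2 = (27 − 8) − 18 = 1, and ∂_2 has invariant factor 2 > 1, so H_1 = Z ⊕ Z/2Z.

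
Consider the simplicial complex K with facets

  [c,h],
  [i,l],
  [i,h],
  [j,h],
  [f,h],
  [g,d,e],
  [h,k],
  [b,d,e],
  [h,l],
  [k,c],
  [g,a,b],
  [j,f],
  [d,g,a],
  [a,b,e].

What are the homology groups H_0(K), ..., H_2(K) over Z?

We work with the vertex ordering a < b < c < d < e < f < g < h < i < j < k < l. The simplices of K, each written with vertices in increasing order, are:

  0-simplices (12): a, b, c, d, e, f, g, h, i, j, k, l
  1-simplices (19): ab, ad, ae, ag, bd, be, bg, ch, ck, de, dg, eg, fh, fj, hi, hj, hk, hl, il
  2-simplices (5): abe, abg, adg, bde, deg

Hence C_0 ≅ Z^12, C_1 ≅ Z^19, C_2 ≅ Z^5.

The boundary map ∂_1: C_1 → C_0 is given by ∂[p,q] = [q] − [p]. For instance
  ∂eg = g − e.
As a 12×19 matrix over Z this has rank 10, with invariant factors (1,1,1,1,1,1,1,1,1,1).

∂_2: C_2 → C_1 maps a triangle to the signed sum of its edges. For instance
  ∂bde = de − be + bd,
  ∂deg = eg − dg + de.
As a 19×5 matrix over Z this has rank 5, with invariant factors (1,1,1,1,1).

Reading off H_k = ker ∂_k / im ∂_{k+1}:

  H_0: rank C_0 − rank ∂_1 = 12 − 10 = 2, and the invariant factors of ∂_1 are all 1, so H_0 = Z^2.
  H_1: rank ker ∂_1 − rank ∂_2 = (19 − 10) − 5 = 4, and the invariant factors of ∂_2 are all 1, so H_1 = Z^4.
  H_2: rank ker ∂_2 − rank ∂_3 = (5 − 5) − 0 = 0, and there is no ∂_3, so H_2 = 0.

(K is a triangulation of the disjoint union of a wedge of 3 circles and the Möbius band.)

H_0 ≅ Z^2,  H_1 ≅ Z^4,  H_2 = 0.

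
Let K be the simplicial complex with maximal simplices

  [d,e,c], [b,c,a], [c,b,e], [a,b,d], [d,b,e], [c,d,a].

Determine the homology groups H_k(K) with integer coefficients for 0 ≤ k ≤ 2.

Take the total order a < b < c < d < e on the vertex set. Then K (dimension 2) consists of the simplices:

  0-simplices (5): a, b, c, d, e
  1-simplices (9): ab, ac, ad, bc, bd, be, cd, ce, de
  2-simplices (6): abc, abd, acd, bce, bde, cde

giving chain groups C_0 ≅ Z^5, C_1 ≅ Z^9, C_2 ≅ Z^6.

∂_1: C_1 → C_0 sends each edge [p,q] (with p < q) to q − p.
The 5×9 boundary matrix has rank 4 and Smith normal form diag(1,1,1,1).

Boundary ∂_2: C_2 → C_1 acts by ∂[p,q,r] = [q,r] − [p,r] + [p,q]. For instance
  ∂bce = ce − be + bc,
  ∂abc = bc − ac + ab.
The 9×6 boundary matrix has rank 5 and Smith normal form diag(1,1,1,1,1).

Now H_k = ker ∂_k / im ∂_{k+1}, so:

  H_0: rank C_0 − rank ∂_1 = 5 − 4 = 1, and the invariant factors of ∂_1 are all 1, so H_0 = Z.
  H_1: rank ker ∂_1 − rank ∂_2 = (9 − 4) − 5 = 0, and the invariant factors of ∂_2 are all 1, so H_1 = 0.
  H_2: rank ker ∂_2 − rank ∂_3 = (6 − 5) − 0 = 1, and there is no ∂_3, so H_2 = Z.

H_0 = Z,  H_1 = 0,  H_2 = Z.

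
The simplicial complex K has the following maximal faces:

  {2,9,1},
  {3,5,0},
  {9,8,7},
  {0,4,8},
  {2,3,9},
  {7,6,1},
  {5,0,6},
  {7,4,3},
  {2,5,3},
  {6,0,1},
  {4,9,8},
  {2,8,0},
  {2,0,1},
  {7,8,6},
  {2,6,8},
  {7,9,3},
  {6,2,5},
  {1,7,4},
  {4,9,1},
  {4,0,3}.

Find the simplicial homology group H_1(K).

H_1 ≅ Z ⊕ Z/2.

Take the total order 0 < 1 < 2 < 3 < 4 < 5 < 6 < 7 < 8 < 9 on the vertex set. Then K (dimension 2) consists of the simplices:

  0-simplices (10): [0], [1], [2], [3], [4], [5], [6], [7], [8], [9]
  1-simplices (30): (30 of them)
  2-simplices (20): (20 of them)

so the chain groups are C_0 ≅ Z^10, C_1 ≅ Z^30, C_2 ≅ Z^20.

Boundary ∂_1: C_1 → C_0 sends each edge [p,q] (with p < q) to q − p.
The resulting 10×30 matrix has rank 9, and its Smith normal form has invariant factors (1,1,1,1,1,1,1,1,1).

The boundary map ∂_2: C_2 → C_1 sends each 2-simplex [p,q,r] to [q,r] − [p,r] + [p,q]. For instance
  ∂[6,7,8] = [7,8] − [6,8] + [6,7],
  ∂[0,3,5] = [3,5] − [0,5] + [0,3].
The resulting 30×20 matrix has rank 20, and its Smith normal form has invariant factors (1,1,1,1,1,1,1,1,1,1,1,1,1,1,1,1,1,1,1,2).

From H_k ≅ ker(∂_k) / im(∂_{k+1}) we obtain:

  H_1: rank ker ∂_1 − rank ∂_2 = (30 − 9) − 20 = 1, and ∂_2 has invariant factor 2 > 1, so H_1 ≅ Z ⊕ Z/2.

(K is a triangulation of the Klein bottle.)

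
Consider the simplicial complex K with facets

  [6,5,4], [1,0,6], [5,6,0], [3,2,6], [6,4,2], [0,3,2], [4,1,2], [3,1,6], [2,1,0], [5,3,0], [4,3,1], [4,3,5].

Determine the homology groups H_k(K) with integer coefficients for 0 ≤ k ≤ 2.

H_0 ≅ Z,  H_1 ≅ Z/2Z,  H_2 = 0.

Fix the vertex order 0 < 1 < 2 < 3 < 4 < 5 < 6 and write every simplex with vertices in increasing order. Then dim K = 2 and the simplices of K are:

  0-simplices (7): [0], [1], [2], [3], [4], [5], [6]
  1-simplices (18): [0,1], [0,2], [0,3], [0,5], [0,6], [1,2], [1,3], [1,4], [1,6], [2,3], [2,4], [2,6], [3,4], [3,5], [3,6], [4,5], [4,6], [5,6]
  2-simplices (12): [0,1,2], [0,1,6], [0,2,3], [0,3,5], [0,5,6], [1,2,4], [1,3,4], [1,3,6], [2,3,6], [2,4,6], [3,4,5], [4,5,6]

giving chain groups C_0 ≅ Z^7, C_1 ≅ Z^18, C_2 ≅ Z^12.

The boundary map ∂_1: C_1 → C_0 sends each edge [p,q] (with p < q) to q − p.
The resulting 7×18 matrix has rank 6, and its Smith normal form has invariant factors (1,1,1,1,1,1).

Boundary ∂_2: C_2 → C_1 maps a triangle to the signed sum of its edges. For instance
  ∂[1,3,4] = [3,4] − [1,4] + [1,3],
  ∂[0,1,6] = [1,6] − [0,6] + [0,1].
This gives a 18×12 integer matrix of rank 12; reducing to Smith normal form yields diagonal entries (1,1,1,1,1,1,1,1,1,1,1,2).

Reading off H_k = ker ∂_k / im ∂_{k+1}:

  H_0: rank C_0 − rank ∂_1 = 7 − 6 = 1, and the invariant factors of ∂_1 are all 1, so H_0 ≅ Z.
  H_1: rank ker ∂_1 − rank ∂_2 = (18 − 6) − 12 = 0, and ∂_2 has invariant factor 2 > 1, so H_1 ≅ Z/2Z.
  H_2: rank ker ∂_2 − rank ∂_3 = (12 − 12) − 0 = 0, and there is no ∂_3, so H_2 ≅ 0.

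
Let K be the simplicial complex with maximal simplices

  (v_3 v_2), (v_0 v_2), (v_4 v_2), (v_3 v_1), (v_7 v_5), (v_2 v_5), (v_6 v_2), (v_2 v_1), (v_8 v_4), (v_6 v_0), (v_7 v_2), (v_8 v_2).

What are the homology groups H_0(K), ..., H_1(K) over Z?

H_0 = Z,  H_1 = Z^4.

Order the vertices as v_0 < v_1 < v_2 < v_3 < v_4 < v_5 < v_6 < v_7 < v_8. Listing each simplex with vertices in this order, K has dimension 1 with simplices:

  0-simplices (9): [v_0], [v_1], [v_2], [v_3], [v_4], [v_5], [v_6], [v_7], [v_8]
  1-simplices (12): [v_0,v_2], [v_0,v_6], [v_1,v_2], [v_1,v_3], [v_2,v_3], [v_2,v_4], [v_2,v_5], [v_2,v_6], [v_2,v_7], [v_2,v_8], [v_4,v_8], [v_5,v_7]

giving chain groups C_0 ≅ Z^9, C_1 ≅ Z^12.

Boundary ∂_1: C_1 → C_0 maps an edge to its endpoints' difference, ∂[p,q] = q − p. For instance
  ∂[v_2,v_7] = [v_7] − [v_2].
The resulting 9×12 matrix has rank 8, and its Smith normal form has invariant factors (1,1,1,1,1,1,1,1).

Reading off H_k = ker ∂_k / im ∂_{k+1}:

  H_0: rank C_0 − rank ∂_1 = 9 − 8 = 1, and the invariant factors of ∂_1 are all 1, so H_0 ≅ Z.
  H_1: rank ker ∂_1 − rank ∂_2 = (12 − 8) − 0 = 4, and there is no ∂_2, so H_1 ≅ Z^4.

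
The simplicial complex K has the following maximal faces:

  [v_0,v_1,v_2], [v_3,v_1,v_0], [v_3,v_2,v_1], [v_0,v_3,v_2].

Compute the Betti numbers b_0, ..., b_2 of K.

b_0 = 1, b_1 = 0, b_2 = 1.

Order the vertices as v_0 < v_1 < v_2 < v_3. Listing each simplex with vertices in this order, K has dimension 2 with simplices:

  0-simplices (4): [v_0], [v_1], [v_2], [v_3]
  1-simplices (6): [v_0,v_1], [v_0,v_2], [v_0,v_3], [v_1,v_2], [v_1,v_3], [v_2,v_3]
  2-simplices (4): [v_0,v_1,v_2], [v_0,v_1,v_3], [v_0,v_2,v_3], [v_1,v_2,v_3]

giving chain groups C_0 ≅ Z^4, C_1 ≅ Z^6, C_2 ≅ Z^4.

∂_1: C_1 → C_0 sends each edge [p,q] (with p < q) to q − p. For instance
  ∂[v_0,v_2] = [v_2] − [v_0].
This gives a 4×6 integer matrix of rank 3; reducing to Smith normal form yields diagonal entries (1,1,1).

∂_2: C_2 → C_1 sends each 2-simplex [p,q,r] to [q,r] − [p,r] + [p,q]. For instance
  ∂[v_0,v_2,v_3] = [v_2,v_3] − [v_0,v_3] + [v_0,v_2],
  ∂[v_1,v_2,v_3] = [v_2,v_3] − [v_1,v_3] + [v_1,v_2].
As a 6×4 matrix over Z this has rank 3, with invariant factors (1,1,1).

Computing H_k = (kernel of ∂_k) / (image of ∂_{k+1}):

  H_0: rank C_0 − rank ∂_1 = 4 − 3 = 1, and the invariant factors of ∂_1 are all 1, so H_0 = Z.
  H_1: rank ker ∂_1 − rank ∂_2 = (6 − 3) − 3 = 0, and the invariant factors of ∂_2 are all 1, so H_1 = 0.
  H_2: rank ker ∂_2 − rank ∂_3 = (4 − 3) − 0 = 1, and there is no ∂_3, so H_2 = Z.

Hence the Betti numbers are b_0 = 1, b_1 = 0, b_2 = 1.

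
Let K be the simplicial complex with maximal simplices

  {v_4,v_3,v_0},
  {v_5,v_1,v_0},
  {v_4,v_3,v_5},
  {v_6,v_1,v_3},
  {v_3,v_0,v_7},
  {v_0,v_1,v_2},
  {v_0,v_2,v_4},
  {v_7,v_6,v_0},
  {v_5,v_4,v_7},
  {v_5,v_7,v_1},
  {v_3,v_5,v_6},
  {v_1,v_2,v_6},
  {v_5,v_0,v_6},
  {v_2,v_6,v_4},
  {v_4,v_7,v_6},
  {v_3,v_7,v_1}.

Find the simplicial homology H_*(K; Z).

K has 8 vertices, 24 edges, 16 triangles.
rank ∂_0 = 0, rank ∂_1 = 7 ⇒ b_0 = 8 − 0 − 7 = 1; all invariant factors of ∂_1 are 1 so no torsion. So H_0 = Z.
rank ∂_1 = 7, rank ∂_2 = 15 ⇒ b_1 = 24 − 7 − 15 = 2; all invariant factors of ∂_2 are 1 so no torsion. So H_1 = Z^2.
rank ∂_2 = 15, rank ∂_3 = 0 ⇒ b_2 = 16 − 15 − 0 = 1. So H_2 = Z.

H_0 ≅ Z,  H_1 ≅ Z^2,  H_2 ≅ Z.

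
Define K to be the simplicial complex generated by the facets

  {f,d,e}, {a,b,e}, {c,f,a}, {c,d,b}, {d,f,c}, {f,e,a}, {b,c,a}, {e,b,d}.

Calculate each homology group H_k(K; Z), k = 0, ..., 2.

Fix the vertex order a < b < c < d < e < f and write every simplex with vertices in increasing order. Then dim K = 2 and the simplices of K are:

  0-simplices (6): a, b, c, d, e, f
  1-simplices (12): ab, ac, ae, af, bc, bd, be, cd, cf, de, df, ef
  2-simplices (8): abc, abe, acf, aef, bcd, bde, cdf, def

Hence C_0 ≅ Z^6, C_1 ≅ Z^12, C_2 ≅ Z^8.

Boundary ∂_1: C_1 → C_0 is given by ∂[p,q] = [q] − [p].
This gives a 6×12 integer matrix of rank 5; reducing to Smith normal form yields diagonal entries (1,1,1,1,1).

Boundary ∂_2: C_2 → C_1 maps a triangle to the signed sum of its edges. For instance
  ∂abe = be − ae + ab,
  ∂acf = cf − af + ac.
This gives a 12×8 integer matrix of rank 7; reducing to Smith normal form yields diagonal entries (1,1,1,1,1,1,1).

From H_k ≅ ker(∂_k) / im(∂_{k+1}) we obtain:

  H_0: rank C_0 − rank ∂_1 = 6 − 5 = 1, and the invariant factors of ∂_1 are all 1, so H_0 = Z.
  H_1: rank ker ∂_1 − rank ∂_2 = (12 − 5) − 7 = 0, and the invariant factors of ∂_2 are all 1, so H_1 = 0.
  H_2: rank ker ∂_2 − rank ∂_3 = (8 − 7) − 0 = 1, and there is no ∂_3, so H_2 = Z.

As a check, the Euler characteristic is 6 − 12 + 8 = 2, which agrees with 1 − 0 + 1 = 2.

H_0 ≅ Z,  H_1 = 0,  H_2 ≅ Z.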